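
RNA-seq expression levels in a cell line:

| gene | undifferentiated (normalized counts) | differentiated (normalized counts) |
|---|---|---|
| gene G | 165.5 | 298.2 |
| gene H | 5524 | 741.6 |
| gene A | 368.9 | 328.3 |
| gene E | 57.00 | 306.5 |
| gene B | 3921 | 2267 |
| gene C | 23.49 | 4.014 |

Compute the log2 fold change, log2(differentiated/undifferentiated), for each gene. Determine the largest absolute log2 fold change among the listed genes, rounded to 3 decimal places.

log2(298.2/165.5) = 0.849  (gene G)
log2(741.6/5524) = -2.897  (gene H)
log2(328.3/368.9) = -0.168  (gene A)
log2(306.5/57.00) = 2.427  (gene E)
log2(2267/3921) = -0.790  (gene B)
log2(4.014/23.49) = -2.549  (gene C)
The largest magnitude belongs to gene H.

2.897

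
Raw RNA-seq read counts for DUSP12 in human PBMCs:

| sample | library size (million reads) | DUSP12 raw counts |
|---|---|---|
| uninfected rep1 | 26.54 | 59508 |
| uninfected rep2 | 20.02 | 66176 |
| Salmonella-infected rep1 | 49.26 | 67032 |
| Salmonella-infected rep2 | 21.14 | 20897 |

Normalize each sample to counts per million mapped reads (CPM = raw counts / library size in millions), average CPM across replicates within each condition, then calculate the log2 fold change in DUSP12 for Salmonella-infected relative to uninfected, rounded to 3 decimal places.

-1.240

CPM(uninfected rep1) = 59508 / 26.54 = 2242.2005
CPM(uninfected rep2) = 66176 / 20.02 = 3305.4945
CPM(Salmonella-infected rep1) = 67032 / 49.26 = 1360.7795
CPM(Salmonella-infected rep2) = 20897 / 21.14 = 988.5052
mean CPM(uninfected) = 2773.8475; mean CPM(Salmonella-infected) = 1174.6424
Fold change = 1174.6424 / 2773.8475 = 0.42347
log2(0.42347) = -1.2397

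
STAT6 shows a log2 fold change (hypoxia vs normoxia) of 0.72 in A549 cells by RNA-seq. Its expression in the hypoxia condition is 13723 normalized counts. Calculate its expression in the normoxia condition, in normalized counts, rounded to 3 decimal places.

Fold change = 2^(0.72) = 1.6472
normoxia expression = 13723 / 1.6472 = 8331.198

8331.198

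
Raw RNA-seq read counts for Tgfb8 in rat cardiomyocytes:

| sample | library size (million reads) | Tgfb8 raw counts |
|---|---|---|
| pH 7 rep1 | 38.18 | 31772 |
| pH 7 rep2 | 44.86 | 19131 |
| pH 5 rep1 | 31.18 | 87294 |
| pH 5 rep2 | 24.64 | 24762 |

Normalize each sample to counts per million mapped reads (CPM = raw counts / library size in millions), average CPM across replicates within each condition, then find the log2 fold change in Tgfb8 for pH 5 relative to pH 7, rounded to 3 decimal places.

1.596

CPM(pH 7 rep1) = 31772 / 38.18 = 832.1634
CPM(pH 7 rep2) = 19131 / 44.86 = 426.4601
CPM(pH 5 rep1) = 87294 / 31.18 = 2799.6793
CPM(pH 5 rep2) = 24762 / 24.64 = 1004.9513
mean CPM(pH 7) = 629.3118; mean CPM(pH 5) = 1902.3153
Fold change = 1902.3153 / 629.3118 = 3.02285
log2(3.02285) = 1.5959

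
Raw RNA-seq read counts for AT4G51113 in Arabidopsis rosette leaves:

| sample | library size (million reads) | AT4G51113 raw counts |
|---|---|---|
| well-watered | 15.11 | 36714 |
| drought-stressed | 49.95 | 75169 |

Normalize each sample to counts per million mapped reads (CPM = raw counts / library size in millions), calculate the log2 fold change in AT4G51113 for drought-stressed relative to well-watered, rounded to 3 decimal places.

-0.691

CPM(well-watered) = 36714 / 15.11 = 2429.7816
CPM(drought-stressed) = 75169 / 49.95 = 1504.8849
Fold change = 1504.8849 / 2429.7816 = 0.61935
log2(0.61935) = -0.6912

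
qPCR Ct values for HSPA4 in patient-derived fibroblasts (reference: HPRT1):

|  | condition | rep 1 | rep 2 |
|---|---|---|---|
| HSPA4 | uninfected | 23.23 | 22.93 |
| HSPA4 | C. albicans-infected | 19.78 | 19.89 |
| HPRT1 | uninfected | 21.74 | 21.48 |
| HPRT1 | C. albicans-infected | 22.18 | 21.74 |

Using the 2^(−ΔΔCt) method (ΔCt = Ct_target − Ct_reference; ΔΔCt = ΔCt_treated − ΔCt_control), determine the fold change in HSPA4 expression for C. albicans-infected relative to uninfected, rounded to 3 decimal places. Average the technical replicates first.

12.084

Mean Ct: HSPA4 uninfected 23.080; HSPA4 C. albicans-infected 19.835; HPRT1 uninfected 21.610; HPRT1 C. albicans-infected 21.960
ΔCt(uninfected) = 23.080 − 21.610 = 1.470
ΔCt(C. albicans-infected) = 19.835 − 21.960 = -2.125
ΔΔCt = -2.125 − 1.470 = -3.595
Fold change = 2^(−(-3.595)) = 2^3.595 = 12.0838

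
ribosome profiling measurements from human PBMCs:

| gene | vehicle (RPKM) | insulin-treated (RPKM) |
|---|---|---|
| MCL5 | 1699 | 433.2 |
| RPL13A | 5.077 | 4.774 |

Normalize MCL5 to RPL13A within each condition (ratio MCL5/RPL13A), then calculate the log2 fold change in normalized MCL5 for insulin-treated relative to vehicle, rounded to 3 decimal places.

-1.883

MCL5/RPL13A (vehicle) = 1699 / 5.077 = 334.65
MCL5/RPL13A (insulin-treated) = 433.2 / 4.774 = 90.742
Fold change = 90.742 / 334.65 = 0.2712
log2(0.2712) = -1.8828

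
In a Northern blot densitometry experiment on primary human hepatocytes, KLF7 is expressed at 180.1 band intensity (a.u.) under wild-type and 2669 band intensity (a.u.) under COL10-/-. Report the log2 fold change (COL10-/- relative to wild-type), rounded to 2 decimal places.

Fold change = 2669 / 180.1 = 14.8195
log2(14.8195) = 3.889

3.89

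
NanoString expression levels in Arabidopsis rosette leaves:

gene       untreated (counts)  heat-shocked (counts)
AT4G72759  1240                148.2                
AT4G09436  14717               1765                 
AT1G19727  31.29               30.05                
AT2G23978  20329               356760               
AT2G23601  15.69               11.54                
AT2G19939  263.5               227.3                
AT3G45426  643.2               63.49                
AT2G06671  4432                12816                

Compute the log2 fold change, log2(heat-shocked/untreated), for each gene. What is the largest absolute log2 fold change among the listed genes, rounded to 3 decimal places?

log2(148.2/1240) = -3.065  (AT4G72759)
log2(1765/14717) = -3.060  (AT4G09436)
log2(30.05/31.29) = -0.058  (AT1G19727)
log2(356760/20329) = 4.133  (AT2G23978)
log2(11.54/15.69) = -0.443  (AT2G23601)
log2(227.3/263.5) = -0.213  (AT2G19939)
log2(63.49/643.2) = -3.341  (AT3G45426)
log2(12816/4432) = 1.532  (AT2G06671)
The largest magnitude belongs to AT2G23978.

4.133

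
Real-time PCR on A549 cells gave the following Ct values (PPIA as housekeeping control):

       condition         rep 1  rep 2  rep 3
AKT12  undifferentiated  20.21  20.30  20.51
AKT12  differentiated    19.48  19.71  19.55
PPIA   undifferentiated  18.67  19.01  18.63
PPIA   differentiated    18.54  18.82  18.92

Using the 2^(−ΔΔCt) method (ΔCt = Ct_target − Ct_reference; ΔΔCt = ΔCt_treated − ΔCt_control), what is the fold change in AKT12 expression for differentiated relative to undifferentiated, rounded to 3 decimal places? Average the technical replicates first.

1.682

Mean Ct: AKT12 undifferentiated 20.340; AKT12 differentiated 19.580; PPIA undifferentiated 18.770; PPIA differentiated 18.760
ΔCt(undifferentiated) = 20.340 − 18.770 = 1.570
ΔCt(differentiated) = 19.580 − 18.760 = 0.820
ΔΔCt = 0.820 − 1.570 = -0.750
Fold change = 2^(−(-0.750)) = 2^0.750 = 1.6818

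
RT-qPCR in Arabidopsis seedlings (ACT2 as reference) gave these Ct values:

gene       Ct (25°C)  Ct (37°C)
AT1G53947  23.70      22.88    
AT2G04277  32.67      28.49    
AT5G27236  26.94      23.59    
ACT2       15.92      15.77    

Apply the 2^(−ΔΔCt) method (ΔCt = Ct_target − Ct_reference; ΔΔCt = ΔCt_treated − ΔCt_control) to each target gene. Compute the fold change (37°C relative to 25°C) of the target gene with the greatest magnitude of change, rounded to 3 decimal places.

16.336

AT1G53947: ΔΔCt = (22.88−15.77) − (23.70−15.92) = 7.11 − 7.78 = -0.67; fold change = 2^0.67 = 1.591
AT2G04277: ΔΔCt = (28.49−15.77) − (32.67−15.92) = 12.72 − 16.75 = -4.03; fold change = 2^4.03 = 16.336
AT5G27236: ΔΔCt = (23.59−15.77) − (26.94−15.92) = 7.82 − 11.02 = -3.20; fold change = 2^3.20 = 9.190
AT2G04277 has the largest |ΔΔCt| = 4.03.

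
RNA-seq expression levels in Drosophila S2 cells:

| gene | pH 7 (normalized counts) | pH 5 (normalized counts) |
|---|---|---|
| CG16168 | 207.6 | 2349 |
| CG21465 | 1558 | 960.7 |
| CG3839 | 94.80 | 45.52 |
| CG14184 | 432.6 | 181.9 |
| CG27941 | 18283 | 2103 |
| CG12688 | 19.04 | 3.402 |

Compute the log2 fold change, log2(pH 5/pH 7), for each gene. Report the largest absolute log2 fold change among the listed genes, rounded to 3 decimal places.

log2(2349/207.6) = 3.500  (CG16168)
log2(960.7/1558) = -0.698  (CG21465)
log2(45.52/94.80) = -1.058  (CG3839)
log2(181.9/432.6) = -1.250  (CG14184)
log2(2103/18283) = -3.120  (CG27941)
log2(3.402/19.04) = -2.485  (CG12688)
The largest magnitude belongs to CG16168.

3.500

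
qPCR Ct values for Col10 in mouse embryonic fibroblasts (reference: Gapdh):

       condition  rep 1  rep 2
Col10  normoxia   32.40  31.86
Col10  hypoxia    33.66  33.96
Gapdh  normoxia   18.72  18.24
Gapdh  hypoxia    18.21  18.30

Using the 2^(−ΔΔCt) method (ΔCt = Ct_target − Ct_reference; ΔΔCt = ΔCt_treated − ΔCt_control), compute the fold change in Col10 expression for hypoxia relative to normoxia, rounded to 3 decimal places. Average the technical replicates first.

Mean Ct: Col10 normoxia 32.130; Col10 hypoxia 33.810; Gapdh normoxia 18.480; Gapdh hypoxia 18.255
ΔCt(normoxia) = 32.130 − 18.480 = 13.650
ΔCt(hypoxia) = 33.810 − 18.255 = 15.555
ΔΔCt = 15.555 − 13.650 = 1.905
Fold change = 2^(−1.905) = 0.2670

0.267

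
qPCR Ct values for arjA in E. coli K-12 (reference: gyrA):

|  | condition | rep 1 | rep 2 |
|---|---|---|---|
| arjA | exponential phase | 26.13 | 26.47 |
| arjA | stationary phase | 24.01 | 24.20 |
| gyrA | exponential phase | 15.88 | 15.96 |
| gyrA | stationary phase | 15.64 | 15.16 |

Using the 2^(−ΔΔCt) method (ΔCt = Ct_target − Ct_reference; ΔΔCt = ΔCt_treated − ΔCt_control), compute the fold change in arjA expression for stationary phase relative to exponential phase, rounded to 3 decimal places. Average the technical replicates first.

3.193

Mean Ct: arjA exponential phase 26.300; arjA stationary phase 24.105; gyrA exponential phase 15.920; gyrA stationary phase 15.400
ΔCt(exponential phase) = 26.300 − 15.920 = 10.380
ΔCt(stationary phase) = 24.105 − 15.400 = 8.705
ΔΔCt = 8.705 − 10.380 = -1.675
Fold change = 2^(−(-1.675)) = 2^1.675 = 3.1932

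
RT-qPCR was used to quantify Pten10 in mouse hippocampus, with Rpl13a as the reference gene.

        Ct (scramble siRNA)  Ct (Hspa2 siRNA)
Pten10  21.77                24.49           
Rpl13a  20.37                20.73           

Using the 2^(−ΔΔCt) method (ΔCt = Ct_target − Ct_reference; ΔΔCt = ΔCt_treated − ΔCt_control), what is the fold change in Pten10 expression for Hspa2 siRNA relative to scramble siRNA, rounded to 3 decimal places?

ΔCt(scramble siRNA) = 21.770 − 20.370 = 1.400
ΔCt(Hspa2 siRNA) = 24.490 − 20.730 = 3.760
ΔΔCt = 3.760 − 1.400 = 2.360
Fold change = 2^(−2.360) = 0.1948

0.195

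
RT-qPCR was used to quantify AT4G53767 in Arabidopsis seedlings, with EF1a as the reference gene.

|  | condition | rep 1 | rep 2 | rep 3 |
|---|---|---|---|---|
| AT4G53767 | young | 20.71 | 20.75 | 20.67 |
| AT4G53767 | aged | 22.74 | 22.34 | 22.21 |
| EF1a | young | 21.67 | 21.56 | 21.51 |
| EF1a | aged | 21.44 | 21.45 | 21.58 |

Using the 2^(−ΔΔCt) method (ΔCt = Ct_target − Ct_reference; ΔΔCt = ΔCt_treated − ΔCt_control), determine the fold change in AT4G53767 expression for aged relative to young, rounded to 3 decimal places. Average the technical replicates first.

0.285

Mean Ct: AT4G53767 young 20.710; AT4G53767 aged 22.430; EF1a young 21.580; EF1a aged 21.490
ΔCt(young) = 20.710 − 21.580 = -0.870
ΔCt(aged) = 22.430 − 21.490 = 0.940
ΔΔCt = 0.940 − (-0.870) = 1.810
Fold change = 2^(−1.810) = 0.2852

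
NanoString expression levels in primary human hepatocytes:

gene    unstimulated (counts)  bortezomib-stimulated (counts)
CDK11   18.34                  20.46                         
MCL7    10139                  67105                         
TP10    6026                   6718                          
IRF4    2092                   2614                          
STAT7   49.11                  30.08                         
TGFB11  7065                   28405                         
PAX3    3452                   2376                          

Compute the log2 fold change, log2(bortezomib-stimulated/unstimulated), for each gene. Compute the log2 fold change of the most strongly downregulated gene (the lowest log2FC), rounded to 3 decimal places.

log2(20.46/18.34) = 0.158  (CDK11)
log2(67105/10139) = 2.727  (MCL7)
log2(6718/6026) = 0.157  (TP10)
log2(2614/2092) = 0.321  (IRF4)
log2(30.08/49.11) = -0.707  (STAT7)
log2(28405/7065) = 2.007  (TGFB11)
log2(2376/3452) = -0.539  (PAX3)
STAT7 is most strongly downregulated.

-0.707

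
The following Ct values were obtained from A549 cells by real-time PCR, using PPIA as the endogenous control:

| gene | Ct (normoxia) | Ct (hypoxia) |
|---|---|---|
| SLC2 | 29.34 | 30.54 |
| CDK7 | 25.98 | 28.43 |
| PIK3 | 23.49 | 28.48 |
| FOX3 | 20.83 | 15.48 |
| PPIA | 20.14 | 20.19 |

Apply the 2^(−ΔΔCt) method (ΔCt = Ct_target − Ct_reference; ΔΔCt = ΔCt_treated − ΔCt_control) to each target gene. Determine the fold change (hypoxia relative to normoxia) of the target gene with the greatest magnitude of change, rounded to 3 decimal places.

SLC2: ΔΔCt = (30.54−20.19) − (29.34−20.14) = 10.35 − 9.20 = 1.15; fold change = 2^-1.15 = 0.451
CDK7: ΔΔCt = (28.43−20.19) − (25.98−20.14) = 8.24 − 5.84 = 2.40; fold change = 2^-2.40 = 0.189
PIK3: ΔΔCt = (28.48−20.19) − (23.49−20.14) = 8.29 − 3.35 = 4.94; fold change = 2^-4.94 = 0.033
FOX3: ΔΔCt = (15.48−20.19) − (20.83−20.14) = -4.71 − 0.69 = -5.40; fold change = 2^5.40 = 42.224
FOX3 has the largest |ΔΔCt| = 5.40.

42.224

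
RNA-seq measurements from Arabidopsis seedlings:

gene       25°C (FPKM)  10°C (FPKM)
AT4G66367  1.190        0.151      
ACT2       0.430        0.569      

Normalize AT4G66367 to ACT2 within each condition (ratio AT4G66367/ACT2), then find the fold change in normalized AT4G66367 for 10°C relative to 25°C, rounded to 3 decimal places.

0.096

AT4G66367/ACT2 (25°C) = 1.190 / 0.430 = 2.7674
AT4G66367/ACT2 (10°C) = 0.151 / 0.569 = 0.26538
Fold change = 0.26538 / 2.7674 = 0.0959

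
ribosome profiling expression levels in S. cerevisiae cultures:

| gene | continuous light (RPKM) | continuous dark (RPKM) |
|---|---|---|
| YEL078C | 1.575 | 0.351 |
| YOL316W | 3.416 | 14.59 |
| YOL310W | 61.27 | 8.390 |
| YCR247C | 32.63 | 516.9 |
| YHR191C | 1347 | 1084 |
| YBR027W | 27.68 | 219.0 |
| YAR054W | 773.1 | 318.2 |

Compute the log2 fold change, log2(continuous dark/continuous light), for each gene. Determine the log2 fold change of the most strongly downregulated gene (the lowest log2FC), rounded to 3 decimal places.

-2.868

log2(0.351/1.575) = -2.166  (YEL078C)
log2(14.59/3.416) = 2.095  (YOL316W)
log2(8.390/61.27) = -2.868  (YOL310W)
log2(516.9/32.63) = 3.986  (YCR247C)
log2(1084/1347) = -0.313  (YHR191C)
log2(219.0/27.68) = 2.984  (YBR027W)
log2(318.2/773.1) = -1.281  (YAR054W)
YOL310W is most strongly downregulated.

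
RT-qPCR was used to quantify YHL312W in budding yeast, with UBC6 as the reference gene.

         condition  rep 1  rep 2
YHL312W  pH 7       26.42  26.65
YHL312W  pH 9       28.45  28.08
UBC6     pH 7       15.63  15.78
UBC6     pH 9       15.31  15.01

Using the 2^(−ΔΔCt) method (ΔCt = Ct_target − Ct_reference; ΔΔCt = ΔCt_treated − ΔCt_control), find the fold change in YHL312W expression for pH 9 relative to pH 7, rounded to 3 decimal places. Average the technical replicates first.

0.207

Mean Ct: YHL312W pH 7 26.535; YHL312W pH 9 28.265; UBC6 pH 7 15.705; UBC6 pH 9 15.160
ΔCt(pH 7) = 26.535 − 15.705 = 10.830
ΔCt(pH 9) = 28.265 − 15.160 = 13.105
ΔΔCt = 13.105 − 10.830 = 2.275
Fold change = 2^(−2.275) = 0.2066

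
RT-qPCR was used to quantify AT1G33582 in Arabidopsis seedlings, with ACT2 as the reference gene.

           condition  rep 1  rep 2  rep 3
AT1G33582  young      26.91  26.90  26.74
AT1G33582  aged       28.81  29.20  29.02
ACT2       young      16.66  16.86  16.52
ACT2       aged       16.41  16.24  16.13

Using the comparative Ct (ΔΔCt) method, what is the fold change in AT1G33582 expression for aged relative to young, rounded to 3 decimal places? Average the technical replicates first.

0.167

Mean Ct: AT1G33582 young 26.850; AT1G33582 aged 29.010; ACT2 young 16.680; ACT2 aged 16.260
ΔCt(young) = 26.850 − 16.680 = 10.170
ΔCt(aged) = 29.010 − 16.260 = 12.750
ΔΔCt = 12.750 − 10.170 = 2.580
Fold change = 2^(−2.580) = 0.1672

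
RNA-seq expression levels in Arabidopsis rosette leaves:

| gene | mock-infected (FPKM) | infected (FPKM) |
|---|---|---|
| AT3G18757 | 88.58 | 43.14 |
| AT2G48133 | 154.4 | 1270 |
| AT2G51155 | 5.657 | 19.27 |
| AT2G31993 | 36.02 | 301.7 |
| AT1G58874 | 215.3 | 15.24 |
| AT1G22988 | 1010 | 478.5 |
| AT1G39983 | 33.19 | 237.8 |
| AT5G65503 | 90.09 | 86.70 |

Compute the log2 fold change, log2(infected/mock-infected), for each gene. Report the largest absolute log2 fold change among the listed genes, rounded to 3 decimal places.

3.820

log2(43.14/88.58) = -1.038  (AT3G18757)
log2(1270/154.4) = 3.040  (AT2G48133)
log2(19.27/5.657) = 1.768  (AT2G51155)
log2(301.7/36.02) = 3.066  (AT2G31993)
log2(15.24/215.3) = -3.820  (AT1G58874)
log2(478.5/1010) = -1.078  (AT1G22988)
log2(237.8/33.19) = 2.841  (AT1G39983)
log2(86.70/90.09) = -0.055  (AT5G65503)
The largest magnitude belongs to AT1G58874.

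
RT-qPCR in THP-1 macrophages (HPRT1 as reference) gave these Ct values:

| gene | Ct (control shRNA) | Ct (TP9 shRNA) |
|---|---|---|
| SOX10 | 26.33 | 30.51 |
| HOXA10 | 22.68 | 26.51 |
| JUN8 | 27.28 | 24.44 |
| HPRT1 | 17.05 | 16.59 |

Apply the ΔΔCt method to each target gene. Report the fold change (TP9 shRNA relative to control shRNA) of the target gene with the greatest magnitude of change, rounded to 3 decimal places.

SOX10: ΔΔCt = (30.51−16.59) − (26.33−17.05) = 13.92 − 9.28 = 4.64; fold change = 2^-4.64 = 0.040
HOXA10: ΔΔCt = (26.51−16.59) − (22.68−17.05) = 9.92 − 5.63 = 4.29; fold change = 2^-4.29 = 0.051
JUN8: ΔΔCt = (24.44−16.59) − (27.28−17.05) = 7.85 − 10.23 = -2.38; fold change = 2^2.38 = 5.205
SOX10 has the largest |ΔΔCt| = 4.64.

0.040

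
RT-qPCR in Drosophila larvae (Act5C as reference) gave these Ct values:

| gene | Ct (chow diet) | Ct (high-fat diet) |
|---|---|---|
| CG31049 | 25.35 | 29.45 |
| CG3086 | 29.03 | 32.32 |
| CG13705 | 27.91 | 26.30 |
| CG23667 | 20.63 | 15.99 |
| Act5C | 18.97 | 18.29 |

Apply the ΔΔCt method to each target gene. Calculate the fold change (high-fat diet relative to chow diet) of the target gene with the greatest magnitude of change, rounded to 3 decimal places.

CG31049: ΔΔCt = (29.45−18.29) − (25.35−18.97) = 11.16 − 6.38 = 4.78; fold change = 2^-4.78 = 0.036
CG3086: ΔΔCt = (32.32−18.29) − (29.03−18.97) = 14.03 − 10.06 = 3.97; fold change = 2^-3.97 = 0.064
CG13705: ΔΔCt = (26.30−18.29) − (27.91−18.97) = 8.01 − 8.94 = -0.93; fold change = 2^0.93 = 1.905
CG23667: ΔΔCt = (15.99−18.29) − (20.63−18.97) = -2.30 − 1.66 = -3.96; fold change = 2^3.96 = 15.562
CG31049 has the largest |ΔΔCt| = 4.78.

0.036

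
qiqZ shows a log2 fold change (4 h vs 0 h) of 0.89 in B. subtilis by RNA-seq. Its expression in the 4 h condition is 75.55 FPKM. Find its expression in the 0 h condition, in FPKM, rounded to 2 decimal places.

Fold change = 2^(0.89) = 1.8532
0 h expression = 75.55 / 1.8532 = 40.77

40.77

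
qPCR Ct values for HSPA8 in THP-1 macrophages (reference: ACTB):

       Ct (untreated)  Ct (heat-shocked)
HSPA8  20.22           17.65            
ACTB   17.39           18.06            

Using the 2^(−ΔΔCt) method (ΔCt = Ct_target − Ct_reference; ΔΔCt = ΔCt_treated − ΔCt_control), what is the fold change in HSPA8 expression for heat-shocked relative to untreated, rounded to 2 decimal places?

ΔCt(untreated) = 20.220 − 17.390 = 2.830
ΔCt(heat-shocked) = 17.650 − 18.060 = -0.410
ΔΔCt = -0.410 − 2.830 = -3.240
Fold change = 2^(−(-3.240)) = 2^3.240 = 9.448

9.45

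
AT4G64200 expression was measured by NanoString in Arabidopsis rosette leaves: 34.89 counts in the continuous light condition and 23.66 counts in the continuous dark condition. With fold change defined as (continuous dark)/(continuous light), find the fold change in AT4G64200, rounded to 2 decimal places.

Fold change = 23.66 / 34.89 = 0.678
AT4G64200 is downregulated.

0.68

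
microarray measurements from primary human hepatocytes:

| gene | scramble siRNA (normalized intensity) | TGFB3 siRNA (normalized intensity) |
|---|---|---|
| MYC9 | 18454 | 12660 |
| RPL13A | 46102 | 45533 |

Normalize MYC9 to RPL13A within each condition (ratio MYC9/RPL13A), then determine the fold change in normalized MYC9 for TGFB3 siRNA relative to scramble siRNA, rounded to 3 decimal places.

MYC9/RPL13A (scramble siRNA) = 18454 / 46102 = 0.40029
MYC9/RPL13A (TGFB3 siRNA) = 12660 / 45533 = 0.27804
Fold change = 0.27804 / 0.40029 = 0.6946

0.695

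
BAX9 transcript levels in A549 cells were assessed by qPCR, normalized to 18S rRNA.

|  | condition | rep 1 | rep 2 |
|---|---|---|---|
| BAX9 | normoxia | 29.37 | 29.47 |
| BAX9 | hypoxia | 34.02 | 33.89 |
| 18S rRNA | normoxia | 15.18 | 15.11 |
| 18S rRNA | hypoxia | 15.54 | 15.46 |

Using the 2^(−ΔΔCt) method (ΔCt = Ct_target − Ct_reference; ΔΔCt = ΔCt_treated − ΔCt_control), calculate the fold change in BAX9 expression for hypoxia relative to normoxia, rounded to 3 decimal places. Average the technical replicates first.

0.055

Mean Ct: BAX9 normoxia 29.420; BAX9 hypoxia 33.955; 18S rRNA normoxia 15.145; 18S rRNA hypoxia 15.500
ΔCt(normoxia) = 29.420 − 15.145 = 14.275
ΔCt(hypoxia) = 33.955 − 15.500 = 18.455
ΔΔCt = 18.455 − 14.275 = 4.180
Fold change = 2^(−4.180) = 0.0552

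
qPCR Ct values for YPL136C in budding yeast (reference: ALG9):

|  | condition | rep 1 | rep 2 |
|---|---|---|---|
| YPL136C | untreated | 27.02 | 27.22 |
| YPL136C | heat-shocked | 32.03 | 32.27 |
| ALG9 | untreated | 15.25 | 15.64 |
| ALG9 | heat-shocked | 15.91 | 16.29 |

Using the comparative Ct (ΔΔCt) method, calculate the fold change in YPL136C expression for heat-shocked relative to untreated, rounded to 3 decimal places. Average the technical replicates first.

Mean Ct: YPL136C untreated 27.120; YPL136C heat-shocked 32.150; ALG9 untreated 15.445; ALG9 heat-shocked 16.100
ΔCt(untreated) = 27.120 − 15.445 = 11.675
ΔCt(heat-shocked) = 32.150 − 16.100 = 16.050
ΔΔCt = 16.050 − 11.675 = 4.375
Fold change = 2^(−4.375) = 0.0482

0.048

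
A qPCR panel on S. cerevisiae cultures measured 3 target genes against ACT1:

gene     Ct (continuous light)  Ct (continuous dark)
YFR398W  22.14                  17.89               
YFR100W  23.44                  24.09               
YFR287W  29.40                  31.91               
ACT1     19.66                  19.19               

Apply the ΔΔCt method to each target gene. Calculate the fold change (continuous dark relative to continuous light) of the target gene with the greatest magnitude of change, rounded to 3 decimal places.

YFR398W: ΔΔCt = (17.89−19.19) − (22.14−19.66) = -1.30 − 2.48 = -3.78; fold change = 2^3.78 = 13.737
YFR100W: ΔΔCt = (24.09−19.19) − (23.44−19.66) = 4.90 − 3.78 = 1.12; fold change = 2^-1.12 = 0.460
YFR287W: ΔΔCt = (31.91−19.19) − (29.40−19.66) = 12.72 − 9.74 = 2.98; fold change = 2^-2.98 = 0.127
YFR398W has the largest |ΔΔCt| = 3.78.

13.737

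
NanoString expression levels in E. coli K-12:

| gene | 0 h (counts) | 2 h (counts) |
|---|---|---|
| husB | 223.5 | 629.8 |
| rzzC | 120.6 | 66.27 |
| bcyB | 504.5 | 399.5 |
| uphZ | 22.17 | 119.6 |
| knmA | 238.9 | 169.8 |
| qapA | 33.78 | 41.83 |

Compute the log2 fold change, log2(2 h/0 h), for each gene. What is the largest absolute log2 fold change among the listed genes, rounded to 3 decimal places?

log2(629.8/223.5) = 1.495  (husB)
log2(66.27/120.6) = -0.864  (rzzC)
log2(399.5/504.5) = -0.337  (bcyB)
log2(119.6/22.17) = 2.432  (uphZ)
log2(169.8/238.9) = -0.493  (knmA)
log2(41.83/33.78) = 0.308  (qapA)
The largest magnitude belongs to uphZ.

2.432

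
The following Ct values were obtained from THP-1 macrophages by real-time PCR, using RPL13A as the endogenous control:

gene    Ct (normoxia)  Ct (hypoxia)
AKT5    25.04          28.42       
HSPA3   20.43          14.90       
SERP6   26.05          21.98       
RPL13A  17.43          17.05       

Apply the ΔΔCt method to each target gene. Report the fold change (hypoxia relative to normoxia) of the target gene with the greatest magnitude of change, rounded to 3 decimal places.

35.506

AKT5: ΔΔCt = (28.42−17.05) − (25.04−17.43) = 11.37 − 7.61 = 3.76; fold change = 2^-3.76 = 0.074
HSPA3: ΔΔCt = (14.90−17.05) − (20.43−17.43) = -2.15 − 3.00 = -5.15; fold change = 2^5.15 = 35.506
SERP6: ΔΔCt = (21.98−17.05) − (26.05−17.43) = 4.93 − 8.62 = -3.69; fold change = 2^3.69 = 12.906
HSPA3 has the largest |ΔΔCt| = 5.15.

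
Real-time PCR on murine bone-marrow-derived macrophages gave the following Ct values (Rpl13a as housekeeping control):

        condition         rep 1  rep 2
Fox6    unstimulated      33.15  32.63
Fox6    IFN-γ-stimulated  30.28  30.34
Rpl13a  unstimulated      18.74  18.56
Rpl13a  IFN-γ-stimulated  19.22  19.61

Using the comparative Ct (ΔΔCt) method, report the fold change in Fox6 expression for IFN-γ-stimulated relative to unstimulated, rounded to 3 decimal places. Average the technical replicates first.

Mean Ct: Fox6 unstimulated 32.890; Fox6 IFN-γ-stimulated 30.310; Rpl13a unstimulated 18.650; Rpl13a IFN-γ-stimulated 19.415
ΔCt(unstimulated) = 32.890 − 18.650 = 14.240
ΔCt(IFN-γ-stimulated) = 30.310 − 19.415 = 10.895
ΔΔCt = 10.895 − 14.240 = -3.345
Fold change = 2^(−(-3.345)) = 2^3.345 = 10.1612

10.161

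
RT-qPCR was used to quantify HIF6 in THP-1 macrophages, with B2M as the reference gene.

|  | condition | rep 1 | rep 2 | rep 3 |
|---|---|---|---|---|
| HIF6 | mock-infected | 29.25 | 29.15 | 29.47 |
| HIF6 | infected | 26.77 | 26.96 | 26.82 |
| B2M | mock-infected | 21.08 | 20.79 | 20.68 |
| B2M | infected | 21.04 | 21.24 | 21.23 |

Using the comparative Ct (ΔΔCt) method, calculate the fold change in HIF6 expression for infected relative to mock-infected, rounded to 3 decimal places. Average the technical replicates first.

6.774

Mean Ct: HIF6 mock-infected 29.290; HIF6 infected 26.850; B2M mock-infected 20.850; B2M infected 21.170
ΔCt(mock-infected) = 29.290 − 20.850 = 8.440
ΔCt(infected) = 26.850 − 21.170 = 5.680
ΔΔCt = 5.680 − 8.440 = -2.760
Fold change = 2^(−(-2.760)) = 2^2.760 = 6.7740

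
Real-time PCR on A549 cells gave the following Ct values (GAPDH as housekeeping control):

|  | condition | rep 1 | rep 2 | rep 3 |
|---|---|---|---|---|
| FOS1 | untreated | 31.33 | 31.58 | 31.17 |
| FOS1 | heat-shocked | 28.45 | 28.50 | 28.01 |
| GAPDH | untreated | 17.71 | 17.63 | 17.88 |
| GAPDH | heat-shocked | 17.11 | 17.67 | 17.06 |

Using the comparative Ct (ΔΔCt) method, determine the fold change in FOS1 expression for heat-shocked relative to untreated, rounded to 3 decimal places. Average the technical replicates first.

5.979

Mean Ct: FOS1 untreated 31.360; FOS1 heat-shocked 28.320; GAPDH untreated 17.740; GAPDH heat-shocked 17.280
ΔCt(untreated) = 31.360 − 17.740 = 13.620
ΔCt(heat-shocked) = 28.320 − 17.280 = 11.040
ΔΔCt = 11.040 − 13.620 = -2.580
Fold change = 2^(−(-2.580)) = 2^2.580 = 5.9794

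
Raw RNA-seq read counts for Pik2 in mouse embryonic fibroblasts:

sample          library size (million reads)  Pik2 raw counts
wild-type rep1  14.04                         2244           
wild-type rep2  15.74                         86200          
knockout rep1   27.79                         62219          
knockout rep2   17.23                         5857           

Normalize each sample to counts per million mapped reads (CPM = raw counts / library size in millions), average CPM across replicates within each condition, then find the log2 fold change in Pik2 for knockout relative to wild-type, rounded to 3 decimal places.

-1.128

CPM(wild-type rep1) = 2244 / 14.04 = 159.8291
CPM(wild-type rep2) = 86200 / 15.74 = 5476.4930
CPM(knockout rep1) = 62219 / 27.79 = 2238.8989
CPM(knockout rep2) = 5857 / 17.23 = 339.9304
mean CPM(wild-type) = 2818.1610; mean CPM(knockout) = 1289.4146
Fold change = 1289.4146 / 2818.1610 = 0.45754
log2(0.45754) = -1.1280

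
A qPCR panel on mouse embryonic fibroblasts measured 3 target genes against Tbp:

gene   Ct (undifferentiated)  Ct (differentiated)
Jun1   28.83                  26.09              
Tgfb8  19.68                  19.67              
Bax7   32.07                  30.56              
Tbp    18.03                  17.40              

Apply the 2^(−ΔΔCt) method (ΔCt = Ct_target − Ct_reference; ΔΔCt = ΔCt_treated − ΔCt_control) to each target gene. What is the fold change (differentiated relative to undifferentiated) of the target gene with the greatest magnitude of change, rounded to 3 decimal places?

Jun1: ΔΔCt = (26.09−17.40) − (28.83−18.03) = 8.69 − 10.80 = -2.11; fold change = 2^2.11 = 4.317
Tgfb8: ΔΔCt = (19.67−17.40) − (19.68−18.03) = 2.27 − 1.65 = 0.62; fold change = 2^-0.62 = 0.651
Bax7: ΔΔCt = (30.56−17.40) − (32.07−18.03) = 13.16 − 14.04 = -0.88; fold change = 2^0.88 = 1.840
Jun1 has the largest |ΔΔCt| = 2.11.

4.317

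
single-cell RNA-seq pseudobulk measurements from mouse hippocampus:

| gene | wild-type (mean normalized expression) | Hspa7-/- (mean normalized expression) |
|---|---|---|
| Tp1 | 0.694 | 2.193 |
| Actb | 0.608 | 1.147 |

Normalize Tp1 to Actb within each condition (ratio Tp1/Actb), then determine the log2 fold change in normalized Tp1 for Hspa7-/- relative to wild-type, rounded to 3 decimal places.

0.744

Tp1/Actb (wild-type) = 0.694 / 0.608 = 1.1414
Tp1/Actb (Hspa7-/-) = 2.193 / 1.147 = 1.9119
Fold change = 1.9119 / 1.1414 = 1.6750
log2(1.6750) = 0.7442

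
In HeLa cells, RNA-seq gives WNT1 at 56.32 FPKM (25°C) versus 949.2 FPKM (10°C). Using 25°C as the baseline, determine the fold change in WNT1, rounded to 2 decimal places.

16.85

Fold change = 949.2 / 56.32 = 16.854
WNT1 is upregulated.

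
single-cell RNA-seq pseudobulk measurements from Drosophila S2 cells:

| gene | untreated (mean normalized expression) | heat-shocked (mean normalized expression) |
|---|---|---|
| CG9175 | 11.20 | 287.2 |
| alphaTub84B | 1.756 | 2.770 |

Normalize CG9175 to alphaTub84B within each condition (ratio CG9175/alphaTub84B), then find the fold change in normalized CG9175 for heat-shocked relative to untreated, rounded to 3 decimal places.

CG9175/alphaTub84B (untreated) = 11.20 / 1.756 = 6.3781
CG9175/alphaTub84B (heat-shocked) = 287.2 / 2.770 = 103.68
Fold change = 103.68 / 6.3781 = 16.2559

16.256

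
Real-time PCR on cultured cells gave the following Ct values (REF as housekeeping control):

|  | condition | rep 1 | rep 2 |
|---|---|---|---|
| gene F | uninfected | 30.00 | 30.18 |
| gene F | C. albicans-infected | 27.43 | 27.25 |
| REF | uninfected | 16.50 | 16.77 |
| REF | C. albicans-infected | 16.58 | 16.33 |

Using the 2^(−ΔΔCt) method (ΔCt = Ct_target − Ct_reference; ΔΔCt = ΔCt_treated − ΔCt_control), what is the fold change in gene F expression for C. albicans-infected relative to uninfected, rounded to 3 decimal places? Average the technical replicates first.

5.938

Mean Ct: gene F uninfected 30.090; gene F C. albicans-infected 27.340; REF uninfected 16.635; REF C. albicans-infected 16.455
ΔCt(uninfected) = 30.090 − 16.635 = 13.455
ΔCt(C. albicans-infected) = 27.340 − 16.455 = 10.885
ΔΔCt = 10.885 − 13.455 = -2.570
Fold change = 2^(−(-2.570)) = 2^2.570 = 5.9381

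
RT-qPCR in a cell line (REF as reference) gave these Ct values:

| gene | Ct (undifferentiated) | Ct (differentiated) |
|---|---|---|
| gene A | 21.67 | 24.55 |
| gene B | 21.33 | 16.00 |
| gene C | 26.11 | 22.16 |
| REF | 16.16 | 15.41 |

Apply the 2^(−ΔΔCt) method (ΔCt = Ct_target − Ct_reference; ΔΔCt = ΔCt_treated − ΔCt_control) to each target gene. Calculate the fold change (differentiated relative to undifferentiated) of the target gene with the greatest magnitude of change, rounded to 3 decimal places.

23.918

gene A: ΔΔCt = (24.55−15.41) − (21.67−16.16) = 9.14 − 5.51 = 3.63; fold change = 2^-3.63 = 0.081
gene B: ΔΔCt = (16.00−15.41) − (21.33−16.16) = 0.59 − 5.17 = -4.58; fold change = 2^4.58 = 23.918
gene C: ΔΔCt = (22.16−15.41) − (26.11−16.16) = 6.75 − 9.95 = -3.20; fold change = 2^3.20 = 9.190
gene B has the largest |ΔΔCt| = 4.58.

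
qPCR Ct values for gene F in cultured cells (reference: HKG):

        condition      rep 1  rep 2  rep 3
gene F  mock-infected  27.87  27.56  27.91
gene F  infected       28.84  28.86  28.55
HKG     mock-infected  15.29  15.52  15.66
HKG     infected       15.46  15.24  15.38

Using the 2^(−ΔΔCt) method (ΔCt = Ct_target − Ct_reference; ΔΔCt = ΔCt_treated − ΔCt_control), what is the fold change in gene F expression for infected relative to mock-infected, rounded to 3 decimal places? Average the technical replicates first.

Mean Ct: gene F mock-infected 27.780; gene F infected 28.750; HKG mock-infected 15.490; HKG infected 15.360
ΔCt(mock-infected) = 27.780 − 15.490 = 12.290
ΔCt(infected) = 28.750 − 15.360 = 13.390
ΔΔCt = 13.390 − 12.290 = 1.100
Fold change = 2^(−1.100) = 0.4665

0.467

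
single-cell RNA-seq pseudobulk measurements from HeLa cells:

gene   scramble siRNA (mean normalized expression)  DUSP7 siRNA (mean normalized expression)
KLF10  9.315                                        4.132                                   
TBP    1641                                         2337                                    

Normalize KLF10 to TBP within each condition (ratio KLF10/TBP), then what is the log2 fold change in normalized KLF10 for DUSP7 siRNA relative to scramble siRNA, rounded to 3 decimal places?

KLF10/TBP (scramble siRNA) = 9.315 / 1641 = 0.0056764
KLF10/TBP (DUSP7 siRNA) = 4.132 / 2337 = 0.0017681
Fold change = 0.0017681 / 0.0056764 = 0.3115
log2(0.3115) = -1.6828

-1.683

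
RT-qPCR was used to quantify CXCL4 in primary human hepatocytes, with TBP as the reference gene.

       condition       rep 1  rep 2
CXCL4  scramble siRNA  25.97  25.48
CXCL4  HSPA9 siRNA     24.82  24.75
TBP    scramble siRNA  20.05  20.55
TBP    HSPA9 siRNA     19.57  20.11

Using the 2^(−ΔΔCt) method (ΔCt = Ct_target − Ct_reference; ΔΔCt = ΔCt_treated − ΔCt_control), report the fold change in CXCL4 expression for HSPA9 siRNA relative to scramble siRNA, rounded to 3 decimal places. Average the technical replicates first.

Mean Ct: CXCL4 scramble siRNA 25.725; CXCL4 HSPA9 siRNA 24.785; TBP scramble siRNA 20.300; TBP HSPA9 siRNA 19.840
ΔCt(scramble siRNA) = 25.725 − 20.300 = 5.425
ΔCt(HSPA9 siRNA) = 24.785 − 19.840 = 4.945
ΔΔCt = 4.945 − 5.425 = -0.480
Fold change = 2^(−(-0.480)) = 2^0.480 = 1.3947

1.395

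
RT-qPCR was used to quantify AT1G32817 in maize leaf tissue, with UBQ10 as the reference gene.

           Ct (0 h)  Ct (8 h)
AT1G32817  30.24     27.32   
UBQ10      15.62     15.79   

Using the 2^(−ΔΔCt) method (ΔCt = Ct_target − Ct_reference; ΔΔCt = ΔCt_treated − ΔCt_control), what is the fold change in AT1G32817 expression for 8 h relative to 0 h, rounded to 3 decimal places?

ΔCt(0 h) = 30.240 − 15.620 = 14.620
ΔCt(8 h) = 27.320 − 15.790 = 11.530
ΔΔCt = 11.530 − 14.620 = -3.090
Fold change = 2^(−(-3.090)) = 2^3.090 = 8.5150

8.515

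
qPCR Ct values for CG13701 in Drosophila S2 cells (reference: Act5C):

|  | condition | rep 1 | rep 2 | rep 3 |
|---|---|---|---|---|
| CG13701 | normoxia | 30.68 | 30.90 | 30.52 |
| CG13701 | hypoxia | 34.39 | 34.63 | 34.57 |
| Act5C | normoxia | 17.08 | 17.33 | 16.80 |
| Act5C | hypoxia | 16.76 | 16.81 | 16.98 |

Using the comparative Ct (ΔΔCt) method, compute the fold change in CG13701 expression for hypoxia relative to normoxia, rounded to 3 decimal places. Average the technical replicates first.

0.060

Mean Ct: CG13701 normoxia 30.700; CG13701 hypoxia 34.530; Act5C normoxia 17.070; Act5C hypoxia 16.850
ΔCt(normoxia) = 30.700 − 17.070 = 13.630
ΔCt(hypoxia) = 34.530 − 16.850 = 17.680
ΔΔCt = 17.680 − 13.630 = 4.050
Fold change = 2^(−4.050) = 0.0604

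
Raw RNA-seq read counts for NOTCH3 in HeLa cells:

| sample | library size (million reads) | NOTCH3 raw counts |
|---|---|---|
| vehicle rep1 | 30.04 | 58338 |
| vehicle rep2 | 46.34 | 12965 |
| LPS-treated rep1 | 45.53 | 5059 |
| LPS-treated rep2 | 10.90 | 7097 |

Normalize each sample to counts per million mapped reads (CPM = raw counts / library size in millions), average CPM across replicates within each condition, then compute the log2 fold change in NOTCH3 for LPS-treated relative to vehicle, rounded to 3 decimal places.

-1.543

CPM(vehicle rep1) = 58338 / 30.04 = 1942.0107
CPM(vehicle rep2) = 12965 / 46.34 = 279.7799
CPM(LPS-treated rep1) = 5059 / 45.53 = 111.1136
CPM(LPS-treated rep2) = 7097 / 10.90 = 651.1009
mean CPM(vehicle) = 1110.8953; mean CPM(LPS-treated) = 381.1072
Fold change = 381.1072 / 1110.8953 = 0.34306
log2(0.34306) = -1.5435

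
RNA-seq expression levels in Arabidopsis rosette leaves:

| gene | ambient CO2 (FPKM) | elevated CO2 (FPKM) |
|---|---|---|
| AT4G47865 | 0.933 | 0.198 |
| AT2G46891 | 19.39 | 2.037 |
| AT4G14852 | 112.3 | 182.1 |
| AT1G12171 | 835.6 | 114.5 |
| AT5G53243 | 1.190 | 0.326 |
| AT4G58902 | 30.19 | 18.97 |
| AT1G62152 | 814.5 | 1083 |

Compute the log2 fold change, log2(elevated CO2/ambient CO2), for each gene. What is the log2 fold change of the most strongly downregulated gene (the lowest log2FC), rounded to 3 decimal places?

log2(0.198/0.933) = -2.236  (AT4G47865)
log2(2.037/19.39) = -3.251  (AT2G46891)
log2(182.1/112.3) = 0.697  (AT4G14852)
log2(114.5/835.6) = -2.867  (AT1G12171)
log2(0.326/1.190) = -1.868  (AT5G53243)
log2(18.97/30.19) = -0.670  (AT4G58902)
log2(1083/814.5) = 0.411  (AT1G62152)
AT2G46891 is most strongly downregulated.

-3.251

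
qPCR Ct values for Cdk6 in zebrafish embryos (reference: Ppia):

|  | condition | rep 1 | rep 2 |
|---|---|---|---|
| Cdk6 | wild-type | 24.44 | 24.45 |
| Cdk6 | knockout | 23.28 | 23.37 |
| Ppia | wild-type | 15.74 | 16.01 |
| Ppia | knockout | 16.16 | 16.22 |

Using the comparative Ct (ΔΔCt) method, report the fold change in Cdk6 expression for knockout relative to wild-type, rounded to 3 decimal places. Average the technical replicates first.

Mean Ct: Cdk6 wild-type 24.445; Cdk6 knockout 23.325; Ppia wild-type 15.875; Ppia knockout 16.190
ΔCt(wild-type) = 24.445 − 15.875 = 8.570
ΔCt(knockout) = 23.325 − 16.190 = 7.135
ΔΔCt = 7.135 − 8.570 = -1.435
Fold change = 2^(−(-1.435)) = 2^1.435 = 2.7038

2.704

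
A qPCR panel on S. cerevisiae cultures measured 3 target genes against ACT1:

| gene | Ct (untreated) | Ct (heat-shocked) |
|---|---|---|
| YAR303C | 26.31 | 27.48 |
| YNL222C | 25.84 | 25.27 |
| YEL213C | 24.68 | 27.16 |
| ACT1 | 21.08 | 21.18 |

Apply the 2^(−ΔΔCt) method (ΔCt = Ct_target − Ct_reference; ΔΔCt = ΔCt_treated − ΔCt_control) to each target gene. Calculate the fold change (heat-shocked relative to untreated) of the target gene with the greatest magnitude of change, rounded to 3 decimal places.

0.192

YAR303C: ΔΔCt = (27.48−21.18) − (26.31−21.08) = 6.30 − 5.23 = 1.07; fold change = 2^-1.07 = 0.476
YNL222C: ΔΔCt = (25.27−21.18) − (25.84−21.08) = 4.09 − 4.76 = -0.67; fold change = 2^0.67 = 1.591
YEL213C: ΔΔCt = (27.16−21.18) − (24.68−21.08) = 5.98 − 3.60 = 2.38; fold change = 2^-2.38 = 0.192
YEL213C has the largest |ΔΔCt| = 2.38.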